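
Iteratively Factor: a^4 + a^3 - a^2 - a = (a - 1)*(a^3 + 2*a^2 + a) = a*(a - 1)*(a^2 + 2*a + 1) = a*(a - 1)*(a + 1)*(a + 1)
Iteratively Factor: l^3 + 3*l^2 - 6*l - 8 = (l - 2)*(l^2 + 5*l + 4) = (l - 2)*(l + 4)*(l + 1)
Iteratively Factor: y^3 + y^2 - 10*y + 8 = (y + 4)*(y^2 - 3*y + 2) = (y - 2)*(y + 4)*(y - 1)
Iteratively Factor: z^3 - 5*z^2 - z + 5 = (z - 1)*(z^2 - 4*z - 5) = (z - 5)*(z - 1)*(z + 1)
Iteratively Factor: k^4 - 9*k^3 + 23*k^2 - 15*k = (k - 1)*(k^3 - 8*k^2 + 15*k) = (k - 5)*(k - 1)*(k^2 - 3*k) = k*(k - 5)*(k - 1)*(k - 3)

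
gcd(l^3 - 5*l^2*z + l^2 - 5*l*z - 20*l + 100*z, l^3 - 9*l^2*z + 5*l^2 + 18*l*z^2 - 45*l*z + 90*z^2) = l + 5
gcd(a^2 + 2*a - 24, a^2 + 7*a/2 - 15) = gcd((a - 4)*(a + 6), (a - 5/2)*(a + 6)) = a + 6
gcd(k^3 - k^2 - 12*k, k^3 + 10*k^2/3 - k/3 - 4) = k + 3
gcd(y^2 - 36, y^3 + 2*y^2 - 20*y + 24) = y + 6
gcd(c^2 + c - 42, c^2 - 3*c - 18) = c - 6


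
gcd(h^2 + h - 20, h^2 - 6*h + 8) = h - 4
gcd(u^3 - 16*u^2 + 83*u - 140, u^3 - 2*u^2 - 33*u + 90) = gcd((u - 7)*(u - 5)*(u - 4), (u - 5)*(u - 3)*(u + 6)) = u - 5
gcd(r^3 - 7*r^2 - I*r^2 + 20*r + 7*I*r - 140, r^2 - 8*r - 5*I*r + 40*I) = r - 5*I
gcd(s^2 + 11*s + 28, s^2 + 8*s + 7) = s + 7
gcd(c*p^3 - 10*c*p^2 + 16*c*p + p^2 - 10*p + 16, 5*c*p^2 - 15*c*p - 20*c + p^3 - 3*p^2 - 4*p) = 1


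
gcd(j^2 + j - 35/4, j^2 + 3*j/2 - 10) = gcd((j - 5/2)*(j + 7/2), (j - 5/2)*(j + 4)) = j - 5/2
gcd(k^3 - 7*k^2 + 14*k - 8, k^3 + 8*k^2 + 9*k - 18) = k - 1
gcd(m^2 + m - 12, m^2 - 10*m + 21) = m - 3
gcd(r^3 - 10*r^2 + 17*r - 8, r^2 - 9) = 1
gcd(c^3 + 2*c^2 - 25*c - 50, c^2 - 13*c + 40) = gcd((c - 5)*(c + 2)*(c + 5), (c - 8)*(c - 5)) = c - 5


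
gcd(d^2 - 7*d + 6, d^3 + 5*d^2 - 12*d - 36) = 1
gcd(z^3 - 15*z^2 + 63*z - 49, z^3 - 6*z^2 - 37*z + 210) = z - 7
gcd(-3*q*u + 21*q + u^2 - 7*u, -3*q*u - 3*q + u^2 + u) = 3*q - u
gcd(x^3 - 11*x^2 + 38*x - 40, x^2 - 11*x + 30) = x - 5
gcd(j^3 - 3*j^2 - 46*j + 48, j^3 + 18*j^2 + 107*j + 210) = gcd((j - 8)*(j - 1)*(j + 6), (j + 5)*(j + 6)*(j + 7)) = j + 6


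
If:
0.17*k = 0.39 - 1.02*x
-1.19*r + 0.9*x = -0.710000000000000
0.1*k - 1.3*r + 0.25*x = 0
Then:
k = 4.75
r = 0.29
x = -0.41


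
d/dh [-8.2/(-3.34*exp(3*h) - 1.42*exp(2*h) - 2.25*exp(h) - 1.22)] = (-82.164*exp(2*h) - 23.288*exp(h) - 18.45)*exp(h)/(3.34*exp(3*h) + 1.42*exp(2*h) + 2.25*exp(h) + 1.22)^2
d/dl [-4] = 0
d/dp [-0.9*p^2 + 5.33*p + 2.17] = 5.33 - 1.8*p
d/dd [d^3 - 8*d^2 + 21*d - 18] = 3*d^2 - 16*d + 21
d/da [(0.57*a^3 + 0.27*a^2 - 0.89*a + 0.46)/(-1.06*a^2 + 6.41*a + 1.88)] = (-0.6042*a^4 + 7.3074*a^3 + 4.0021*a^2 + 1.9904*a - 4.6218)/(1.1236*a^4 - 13.5892*a^3 + 37.1025*a^2 + 24.1016*a + 3.5344)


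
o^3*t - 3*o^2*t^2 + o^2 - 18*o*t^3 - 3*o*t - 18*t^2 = (o - 6*t)*(o + 3*t)*(o*t + 1)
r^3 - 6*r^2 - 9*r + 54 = (r - 6)*(r - 3)*(r + 3)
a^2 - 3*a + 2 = (a - 2)*(a - 1)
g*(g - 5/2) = g^2 - 5*g/2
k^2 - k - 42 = (k - 7)*(k + 6)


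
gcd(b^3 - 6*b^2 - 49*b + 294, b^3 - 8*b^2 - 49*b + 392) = b^2 - 49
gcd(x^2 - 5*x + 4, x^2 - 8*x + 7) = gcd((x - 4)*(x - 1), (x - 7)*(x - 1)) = x - 1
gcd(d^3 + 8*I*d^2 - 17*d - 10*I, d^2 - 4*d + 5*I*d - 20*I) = d + 5*I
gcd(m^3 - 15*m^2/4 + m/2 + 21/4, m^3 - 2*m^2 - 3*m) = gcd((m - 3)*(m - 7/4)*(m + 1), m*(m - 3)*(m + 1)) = m^2 - 2*m - 3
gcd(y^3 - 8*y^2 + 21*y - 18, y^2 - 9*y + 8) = 1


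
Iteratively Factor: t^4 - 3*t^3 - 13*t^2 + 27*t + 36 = (t - 4)*(t^3 + t^2 - 9*t - 9) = (t - 4)*(t + 1)*(t^2 - 9) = (t - 4)*(t - 3)*(t + 1)*(t + 3)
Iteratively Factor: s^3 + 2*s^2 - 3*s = (s)*(s^2 + 2*s - 3) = s*(s - 1)*(s + 3)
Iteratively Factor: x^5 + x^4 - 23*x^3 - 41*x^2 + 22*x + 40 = (x + 1)*(x^4 - 23*x^2 - 18*x + 40) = (x - 1)*(x + 1)*(x^3 + x^2 - 22*x - 40) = (x - 5)*(x - 1)*(x + 1)*(x^2 + 6*x + 8) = (x - 5)*(x - 1)*(x + 1)*(x + 4)*(x + 2)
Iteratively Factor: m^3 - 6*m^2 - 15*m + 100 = (m - 5)*(m^2 - m - 20) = (m - 5)*(m + 4)*(m - 5)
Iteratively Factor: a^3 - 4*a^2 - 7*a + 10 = (a + 2)*(a^2 - 6*a + 5) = (a - 1)*(a + 2)*(a - 5)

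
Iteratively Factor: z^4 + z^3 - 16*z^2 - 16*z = (z + 1)*(z^3 - 16*z) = z*(z + 1)*(z^2 - 16) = z*(z + 1)*(z + 4)*(z - 4)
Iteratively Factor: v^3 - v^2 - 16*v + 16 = (v + 4)*(v^2 - 5*v + 4) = (v - 1)*(v + 4)*(v - 4)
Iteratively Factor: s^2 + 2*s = (s)*(s + 2)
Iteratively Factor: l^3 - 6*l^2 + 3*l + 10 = (l - 2)*(l^2 - 4*l - 5) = (l - 5)*(l - 2)*(l + 1)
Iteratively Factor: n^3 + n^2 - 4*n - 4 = (n - 2)*(n^2 + 3*n + 2) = (n - 2)*(n + 1)*(n + 2)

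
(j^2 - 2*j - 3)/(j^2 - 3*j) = (j + 1)/j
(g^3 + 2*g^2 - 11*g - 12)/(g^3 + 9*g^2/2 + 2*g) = 2*(g^2 - 2*g - 3)/(g*(2*g + 1))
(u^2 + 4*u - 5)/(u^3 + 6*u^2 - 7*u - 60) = (u - 1)/(u^2 + u - 12)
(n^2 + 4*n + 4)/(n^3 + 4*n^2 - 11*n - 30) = (n + 2)/(n^2 + 2*n - 15)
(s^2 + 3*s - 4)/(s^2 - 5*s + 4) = (s + 4)/(s - 4)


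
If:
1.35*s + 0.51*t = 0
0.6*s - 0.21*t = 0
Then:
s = 0.00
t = 0.00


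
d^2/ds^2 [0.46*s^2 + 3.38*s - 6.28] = 0.920000000000000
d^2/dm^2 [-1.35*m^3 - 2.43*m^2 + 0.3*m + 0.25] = -8.1*m - 4.86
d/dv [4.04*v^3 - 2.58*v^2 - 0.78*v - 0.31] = 12.12*v^2 - 5.16*v - 0.78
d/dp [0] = 0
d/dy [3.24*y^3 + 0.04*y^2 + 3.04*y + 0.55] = 9.72*y^2 + 0.08*y + 3.04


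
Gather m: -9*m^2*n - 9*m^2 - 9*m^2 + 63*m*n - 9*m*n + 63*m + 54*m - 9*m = m^2*(-9*n - 18) + m*(54*n + 108)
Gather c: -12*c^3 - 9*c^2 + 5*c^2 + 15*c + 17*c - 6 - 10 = -12*c^3 - 4*c^2 + 32*c - 16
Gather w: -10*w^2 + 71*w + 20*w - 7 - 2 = -10*w^2 + 91*w - 9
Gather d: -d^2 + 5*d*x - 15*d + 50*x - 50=-d^2 + d*(5*x - 15) + 50*x - 50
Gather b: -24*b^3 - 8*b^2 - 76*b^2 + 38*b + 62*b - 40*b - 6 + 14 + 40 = -24*b^3 - 84*b^2 + 60*b + 48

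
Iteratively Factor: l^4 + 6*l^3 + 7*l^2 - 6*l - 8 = (l + 1)*(l^3 + 5*l^2 + 2*l - 8) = (l - 1)*(l + 1)*(l^2 + 6*l + 8) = (l - 1)*(l + 1)*(l + 2)*(l + 4)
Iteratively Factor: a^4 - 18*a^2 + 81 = (a - 3)*(a^3 + 3*a^2 - 9*a - 27) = (a - 3)*(a + 3)*(a^2 - 9) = (a - 3)*(a + 3)^2*(a - 3)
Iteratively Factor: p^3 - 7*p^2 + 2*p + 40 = (p - 4)*(p^2 - 3*p - 10) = (p - 4)*(p + 2)*(p - 5)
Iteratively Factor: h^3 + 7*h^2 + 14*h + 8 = (h + 1)*(h^2 + 6*h + 8) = (h + 1)*(h + 4)*(h + 2)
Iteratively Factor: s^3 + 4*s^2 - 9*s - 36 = (s + 3)*(s^2 + s - 12) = (s + 3)*(s + 4)*(s - 3)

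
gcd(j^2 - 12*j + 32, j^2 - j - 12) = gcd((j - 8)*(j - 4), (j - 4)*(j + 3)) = j - 4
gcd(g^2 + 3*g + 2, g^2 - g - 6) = g + 2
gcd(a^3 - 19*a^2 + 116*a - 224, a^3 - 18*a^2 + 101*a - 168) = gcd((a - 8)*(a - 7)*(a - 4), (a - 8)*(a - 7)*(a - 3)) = a^2 - 15*a + 56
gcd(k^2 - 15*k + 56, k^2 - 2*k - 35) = k - 7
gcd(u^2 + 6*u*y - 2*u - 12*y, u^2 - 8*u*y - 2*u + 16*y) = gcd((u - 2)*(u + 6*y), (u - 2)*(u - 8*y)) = u - 2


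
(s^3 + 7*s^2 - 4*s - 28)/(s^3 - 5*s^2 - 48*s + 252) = (s^2 - 4)/(s^2 - 12*s + 36)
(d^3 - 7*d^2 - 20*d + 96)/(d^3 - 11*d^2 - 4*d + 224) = (d - 3)/(d - 7)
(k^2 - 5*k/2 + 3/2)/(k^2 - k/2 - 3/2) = (k - 1)/(k + 1)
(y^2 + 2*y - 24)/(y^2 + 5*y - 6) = (y - 4)/(y - 1)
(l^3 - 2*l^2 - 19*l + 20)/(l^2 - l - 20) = l - 1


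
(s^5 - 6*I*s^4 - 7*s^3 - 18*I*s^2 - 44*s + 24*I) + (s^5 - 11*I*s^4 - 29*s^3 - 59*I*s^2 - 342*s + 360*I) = 2*s^5 - 17*I*s^4 - 36*s^3 - 77*I*s^2 - 386*s + 384*I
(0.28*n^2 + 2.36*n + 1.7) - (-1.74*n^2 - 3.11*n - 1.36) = 2.02*n^2 + 5.47*n + 3.06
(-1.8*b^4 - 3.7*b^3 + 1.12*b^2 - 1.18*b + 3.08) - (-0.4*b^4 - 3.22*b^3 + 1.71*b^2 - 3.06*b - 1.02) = -1.4*b^4 - 0.48*b^3 - 0.59*b^2 + 1.88*b + 4.1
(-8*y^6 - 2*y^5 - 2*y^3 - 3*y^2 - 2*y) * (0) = 0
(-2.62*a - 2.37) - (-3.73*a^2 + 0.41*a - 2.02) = 3.73*a^2 - 3.03*a - 0.35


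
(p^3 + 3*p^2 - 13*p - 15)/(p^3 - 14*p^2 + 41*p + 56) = (p^2 + 2*p - 15)/(p^2 - 15*p + 56)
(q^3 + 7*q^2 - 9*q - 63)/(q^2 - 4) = (q^3 + 7*q^2 - 9*q - 63)/(q^2 - 4)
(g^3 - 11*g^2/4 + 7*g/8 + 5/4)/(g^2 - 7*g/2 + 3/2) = (8*g^3 - 22*g^2 + 7*g + 10)/(4*(2*g^2 - 7*g + 3))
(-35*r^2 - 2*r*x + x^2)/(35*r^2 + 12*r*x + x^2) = (-7*r + x)/(7*r + x)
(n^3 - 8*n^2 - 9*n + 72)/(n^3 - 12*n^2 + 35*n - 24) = (n + 3)/(n - 1)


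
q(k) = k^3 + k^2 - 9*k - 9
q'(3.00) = 24.00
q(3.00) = 0.00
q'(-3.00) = 12.00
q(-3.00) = 0.00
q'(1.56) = 1.42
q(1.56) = -16.81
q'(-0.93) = -8.27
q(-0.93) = -0.57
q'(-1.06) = -7.75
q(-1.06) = 0.47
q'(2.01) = 7.14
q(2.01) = -14.93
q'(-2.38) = 3.23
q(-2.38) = 4.60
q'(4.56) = 62.50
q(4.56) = 65.57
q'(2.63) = 17.01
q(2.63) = -7.56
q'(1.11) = -3.08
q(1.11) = -16.39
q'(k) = 3*k^2 + 2*k - 9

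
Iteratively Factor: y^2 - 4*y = (y)*(y - 4)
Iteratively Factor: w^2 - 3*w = (w)*(w - 3)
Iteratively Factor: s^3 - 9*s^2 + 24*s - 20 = (s - 5)*(s^2 - 4*s + 4) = (s - 5)*(s - 2)*(s - 2)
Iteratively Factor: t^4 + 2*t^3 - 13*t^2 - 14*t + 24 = (t + 2)*(t^3 - 13*t + 12) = (t + 2)*(t + 4)*(t^2 - 4*t + 3) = (t - 1)*(t + 2)*(t + 4)*(t - 3)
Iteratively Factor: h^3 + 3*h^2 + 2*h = (h + 1)*(h^2 + 2*h) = h*(h + 1)*(h + 2)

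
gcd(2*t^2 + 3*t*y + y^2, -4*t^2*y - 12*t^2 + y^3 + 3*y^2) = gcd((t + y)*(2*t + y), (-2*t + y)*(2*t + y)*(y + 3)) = 2*t + y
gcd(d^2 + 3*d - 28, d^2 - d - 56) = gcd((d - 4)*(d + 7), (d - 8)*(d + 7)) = d + 7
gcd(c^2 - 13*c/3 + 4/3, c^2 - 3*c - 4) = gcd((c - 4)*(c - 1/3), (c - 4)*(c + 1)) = c - 4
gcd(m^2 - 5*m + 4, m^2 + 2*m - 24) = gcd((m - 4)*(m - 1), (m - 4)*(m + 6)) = m - 4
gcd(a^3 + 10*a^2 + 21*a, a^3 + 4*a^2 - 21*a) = a^2 + 7*a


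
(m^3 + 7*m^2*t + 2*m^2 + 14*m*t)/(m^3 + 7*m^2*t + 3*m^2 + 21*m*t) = (m + 2)/(m + 3)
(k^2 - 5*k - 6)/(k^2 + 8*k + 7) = (k - 6)/(k + 7)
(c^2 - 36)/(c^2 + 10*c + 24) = (c - 6)/(c + 4)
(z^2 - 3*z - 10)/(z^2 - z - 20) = (z + 2)/(z + 4)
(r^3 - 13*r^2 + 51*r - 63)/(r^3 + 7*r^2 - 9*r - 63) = (r^2 - 10*r + 21)/(r^2 + 10*r + 21)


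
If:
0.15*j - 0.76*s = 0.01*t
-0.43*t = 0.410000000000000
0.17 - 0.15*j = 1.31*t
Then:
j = 9.46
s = 1.88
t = -0.95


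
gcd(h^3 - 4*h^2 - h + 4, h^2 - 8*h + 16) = h - 4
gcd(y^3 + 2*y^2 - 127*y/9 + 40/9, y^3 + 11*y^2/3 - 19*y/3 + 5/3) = y^2 + 14*y/3 - 5/3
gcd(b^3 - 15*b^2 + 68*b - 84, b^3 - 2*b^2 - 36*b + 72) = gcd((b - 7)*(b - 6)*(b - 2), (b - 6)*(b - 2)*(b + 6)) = b^2 - 8*b + 12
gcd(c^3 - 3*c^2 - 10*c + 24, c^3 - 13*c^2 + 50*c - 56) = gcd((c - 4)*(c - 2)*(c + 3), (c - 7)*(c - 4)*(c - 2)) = c^2 - 6*c + 8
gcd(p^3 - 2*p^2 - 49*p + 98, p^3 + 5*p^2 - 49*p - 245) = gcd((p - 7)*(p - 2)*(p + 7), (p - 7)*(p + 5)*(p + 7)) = p^2 - 49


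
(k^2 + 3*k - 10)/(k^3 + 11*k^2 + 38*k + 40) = (k - 2)/(k^2 + 6*k + 8)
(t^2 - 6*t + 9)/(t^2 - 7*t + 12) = (t - 3)/(t - 4)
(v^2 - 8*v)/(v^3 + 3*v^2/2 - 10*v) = 2*(v - 8)/(2*v^2 + 3*v - 20)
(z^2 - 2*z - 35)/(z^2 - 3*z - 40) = (z - 7)/(z - 8)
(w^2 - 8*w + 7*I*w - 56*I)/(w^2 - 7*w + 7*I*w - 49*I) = (w - 8)/(w - 7)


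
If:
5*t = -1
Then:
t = -1/5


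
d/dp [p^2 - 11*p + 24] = 2*p - 11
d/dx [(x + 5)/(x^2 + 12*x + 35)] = -1/(x^2 + 14*x + 49)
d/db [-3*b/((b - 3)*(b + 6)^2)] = 3*(2*b*(b - 3) + b*(b + 6) - (b - 3)*(b + 6))/((b - 3)^2*(b + 6)^3)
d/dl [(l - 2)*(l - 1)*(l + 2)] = 3*l^2 - 2*l - 4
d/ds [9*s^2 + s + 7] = 18*s + 1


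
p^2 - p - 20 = (p - 5)*(p + 4)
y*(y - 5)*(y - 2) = y^3 - 7*y^2 + 10*y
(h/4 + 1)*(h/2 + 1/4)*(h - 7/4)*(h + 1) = h^4/8 + 15*h^3/32 - 25*h^2/64 - 75*h/64 - 7/16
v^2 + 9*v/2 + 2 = (v + 1/2)*(v + 4)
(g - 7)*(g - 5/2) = g^2 - 19*g/2 + 35/2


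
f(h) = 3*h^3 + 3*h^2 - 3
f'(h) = 9*h^2 + 6*h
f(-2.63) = -36.82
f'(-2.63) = 46.47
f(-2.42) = -27.95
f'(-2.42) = 38.19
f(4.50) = 331.12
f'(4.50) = 209.25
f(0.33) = -2.57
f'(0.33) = 2.96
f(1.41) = 11.37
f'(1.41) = 26.35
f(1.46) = 12.73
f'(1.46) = 27.94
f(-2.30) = -23.63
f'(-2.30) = 33.81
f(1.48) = 13.30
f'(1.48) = 28.59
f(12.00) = 5613.00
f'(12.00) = 1368.00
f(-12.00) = -4755.00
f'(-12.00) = 1224.00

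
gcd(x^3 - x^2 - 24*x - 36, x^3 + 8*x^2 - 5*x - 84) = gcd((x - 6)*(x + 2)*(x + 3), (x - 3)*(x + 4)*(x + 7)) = 1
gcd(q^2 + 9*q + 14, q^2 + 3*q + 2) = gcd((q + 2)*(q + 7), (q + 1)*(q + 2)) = q + 2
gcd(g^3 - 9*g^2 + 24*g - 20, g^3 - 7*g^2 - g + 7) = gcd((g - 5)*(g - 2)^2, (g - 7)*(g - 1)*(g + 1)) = 1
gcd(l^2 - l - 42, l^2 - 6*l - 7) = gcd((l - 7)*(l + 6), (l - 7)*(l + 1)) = l - 7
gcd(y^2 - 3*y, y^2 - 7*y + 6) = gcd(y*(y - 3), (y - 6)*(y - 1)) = 1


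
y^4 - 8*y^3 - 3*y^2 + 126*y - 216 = (y - 6)*(y - 3)^2*(y + 4)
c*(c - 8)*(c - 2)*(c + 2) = c^4 - 8*c^3 - 4*c^2 + 32*c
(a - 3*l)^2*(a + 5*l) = a^3 - a^2*l - 21*a*l^2 + 45*l^3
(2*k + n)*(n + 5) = 2*k*n + 10*k + n^2 + 5*n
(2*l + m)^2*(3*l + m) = 12*l^3 + 16*l^2*m + 7*l*m^2 + m^3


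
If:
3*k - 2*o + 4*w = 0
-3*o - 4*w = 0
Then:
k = -20*w/9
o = -4*w/3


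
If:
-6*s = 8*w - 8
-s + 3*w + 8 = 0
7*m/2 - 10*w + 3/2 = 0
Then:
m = -439/91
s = 44/13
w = -20/13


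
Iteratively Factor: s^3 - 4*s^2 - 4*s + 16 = (s - 2)*(s^2 - 2*s - 8) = (s - 2)*(s + 2)*(s - 4)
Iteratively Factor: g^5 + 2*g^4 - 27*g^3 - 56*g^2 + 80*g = (g + 4)*(g^4 - 2*g^3 - 19*g^2 + 20*g) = (g + 4)^2*(g^3 - 6*g^2 + 5*g) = (g - 1)*(g + 4)^2*(g^2 - 5*g) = g*(g - 1)*(g + 4)^2*(g - 5)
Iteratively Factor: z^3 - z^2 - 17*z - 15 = (z + 1)*(z^2 - 2*z - 15) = (z - 5)*(z + 1)*(z + 3)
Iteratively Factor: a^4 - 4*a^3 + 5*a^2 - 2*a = (a - 2)*(a^3 - 2*a^2 + a) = (a - 2)*(a - 1)*(a^2 - a) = (a - 2)*(a - 1)^2*(a)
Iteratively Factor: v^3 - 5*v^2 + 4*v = (v)*(v^2 - 5*v + 4) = v*(v - 1)*(v - 4)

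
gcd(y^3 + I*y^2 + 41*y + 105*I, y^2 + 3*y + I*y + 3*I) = 1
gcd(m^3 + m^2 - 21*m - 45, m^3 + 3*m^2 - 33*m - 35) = m - 5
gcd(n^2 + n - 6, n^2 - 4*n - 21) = n + 3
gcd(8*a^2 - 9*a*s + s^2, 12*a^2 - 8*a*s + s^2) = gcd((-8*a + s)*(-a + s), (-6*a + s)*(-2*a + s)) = 1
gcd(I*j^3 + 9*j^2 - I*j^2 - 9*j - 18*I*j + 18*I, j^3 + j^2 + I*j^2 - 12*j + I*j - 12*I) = 1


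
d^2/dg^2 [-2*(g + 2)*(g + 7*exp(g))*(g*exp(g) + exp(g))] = 2*(-g^3 - 28*g^2*exp(g) - 9*g^2 - 140*g*exp(g) - 20*g - 154*exp(g) - 10)*exp(g)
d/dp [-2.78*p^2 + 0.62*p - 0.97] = 0.62 - 5.56*p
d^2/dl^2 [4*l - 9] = 0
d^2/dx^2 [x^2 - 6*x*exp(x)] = -6*x*exp(x) - 12*exp(x) + 2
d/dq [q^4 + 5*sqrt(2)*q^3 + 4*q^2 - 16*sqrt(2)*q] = 4*q^3 + 15*sqrt(2)*q^2 + 8*q - 16*sqrt(2)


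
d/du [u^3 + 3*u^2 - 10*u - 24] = 3*u^2 + 6*u - 10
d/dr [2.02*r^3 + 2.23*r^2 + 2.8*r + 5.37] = 6.06*r^2 + 4.46*r + 2.8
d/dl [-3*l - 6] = -3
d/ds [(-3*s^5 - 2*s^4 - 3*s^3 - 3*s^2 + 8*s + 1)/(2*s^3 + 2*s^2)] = (-6*s^6 - 11*s^5 - 4*s^4 - 16*s^2 - 11*s - 2)/(2*s^3*(s^2 + 2*s + 1))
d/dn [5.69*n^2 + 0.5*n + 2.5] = 11.38*n + 0.5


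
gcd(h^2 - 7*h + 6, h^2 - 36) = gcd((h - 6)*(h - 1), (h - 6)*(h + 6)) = h - 6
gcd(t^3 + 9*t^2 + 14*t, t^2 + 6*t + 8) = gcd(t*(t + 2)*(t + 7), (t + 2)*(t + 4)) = t + 2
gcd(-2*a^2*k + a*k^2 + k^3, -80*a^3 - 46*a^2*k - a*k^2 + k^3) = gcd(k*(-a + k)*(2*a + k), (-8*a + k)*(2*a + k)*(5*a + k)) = 2*a + k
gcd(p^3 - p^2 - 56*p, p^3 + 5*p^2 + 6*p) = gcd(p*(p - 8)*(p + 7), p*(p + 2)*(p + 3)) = p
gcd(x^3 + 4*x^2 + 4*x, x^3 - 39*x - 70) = x + 2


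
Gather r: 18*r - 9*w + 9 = 18*r - 9*w + 9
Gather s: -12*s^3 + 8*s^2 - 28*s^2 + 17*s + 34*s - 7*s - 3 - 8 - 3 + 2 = -12*s^3 - 20*s^2 + 44*s - 12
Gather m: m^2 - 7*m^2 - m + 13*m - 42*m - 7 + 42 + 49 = -6*m^2 - 30*m + 84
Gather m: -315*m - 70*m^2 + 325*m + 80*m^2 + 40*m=10*m^2 + 50*m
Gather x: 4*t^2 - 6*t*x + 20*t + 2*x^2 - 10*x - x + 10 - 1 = 4*t^2 + 20*t + 2*x^2 + x*(-6*t - 11) + 9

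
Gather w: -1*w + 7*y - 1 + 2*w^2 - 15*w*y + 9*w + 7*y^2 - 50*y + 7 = 2*w^2 + w*(8 - 15*y) + 7*y^2 - 43*y + 6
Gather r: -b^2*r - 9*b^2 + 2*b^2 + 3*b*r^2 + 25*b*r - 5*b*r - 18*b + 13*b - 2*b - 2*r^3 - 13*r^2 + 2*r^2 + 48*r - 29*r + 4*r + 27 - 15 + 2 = -7*b^2 - 7*b - 2*r^3 + r^2*(3*b - 11) + r*(-b^2 + 20*b + 23) + 14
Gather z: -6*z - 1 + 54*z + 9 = 48*z + 8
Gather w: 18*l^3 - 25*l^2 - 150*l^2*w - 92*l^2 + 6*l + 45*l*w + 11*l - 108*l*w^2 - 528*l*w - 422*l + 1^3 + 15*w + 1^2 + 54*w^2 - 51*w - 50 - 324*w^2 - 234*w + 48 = 18*l^3 - 117*l^2 - 405*l + w^2*(-108*l - 270) + w*(-150*l^2 - 483*l - 270)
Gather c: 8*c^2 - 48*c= 8*c^2 - 48*c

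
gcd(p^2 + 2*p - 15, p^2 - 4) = 1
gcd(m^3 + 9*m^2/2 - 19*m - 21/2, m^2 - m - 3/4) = m + 1/2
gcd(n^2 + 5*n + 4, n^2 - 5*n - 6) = n + 1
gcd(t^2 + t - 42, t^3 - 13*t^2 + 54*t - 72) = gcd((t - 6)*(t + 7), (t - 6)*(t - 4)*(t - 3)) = t - 6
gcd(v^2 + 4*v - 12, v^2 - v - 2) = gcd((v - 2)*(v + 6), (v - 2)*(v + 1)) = v - 2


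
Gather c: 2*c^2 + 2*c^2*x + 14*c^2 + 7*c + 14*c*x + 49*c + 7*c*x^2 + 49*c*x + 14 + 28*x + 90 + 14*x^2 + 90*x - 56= c^2*(2*x + 16) + c*(7*x^2 + 63*x + 56) + 14*x^2 + 118*x + 48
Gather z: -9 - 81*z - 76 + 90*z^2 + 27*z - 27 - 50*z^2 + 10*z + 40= 40*z^2 - 44*z - 72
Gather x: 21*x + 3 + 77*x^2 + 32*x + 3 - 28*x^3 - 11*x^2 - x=-28*x^3 + 66*x^2 + 52*x + 6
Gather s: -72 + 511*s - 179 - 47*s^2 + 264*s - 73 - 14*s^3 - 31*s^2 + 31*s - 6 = -14*s^3 - 78*s^2 + 806*s - 330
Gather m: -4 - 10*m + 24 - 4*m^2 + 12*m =-4*m^2 + 2*m + 20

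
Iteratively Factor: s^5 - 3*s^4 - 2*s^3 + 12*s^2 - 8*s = (s)*(s^4 - 3*s^3 - 2*s^2 + 12*s - 8) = s*(s - 2)*(s^3 - s^2 - 4*s + 4) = s*(s - 2)*(s + 2)*(s^2 - 3*s + 2) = s*(s - 2)^2*(s + 2)*(s - 1)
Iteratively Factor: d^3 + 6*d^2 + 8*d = (d + 2)*(d^2 + 4*d) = (d + 2)*(d + 4)*(d)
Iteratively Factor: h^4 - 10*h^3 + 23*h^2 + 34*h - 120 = (h - 3)*(h^3 - 7*h^2 + 2*h + 40) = (h - 5)*(h - 3)*(h^2 - 2*h - 8) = (h - 5)*(h - 3)*(h + 2)*(h - 4)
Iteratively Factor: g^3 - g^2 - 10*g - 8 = (g + 1)*(g^2 - 2*g - 8) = (g + 1)*(g + 2)*(g - 4)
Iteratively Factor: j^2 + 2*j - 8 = (j + 4)*(j - 2)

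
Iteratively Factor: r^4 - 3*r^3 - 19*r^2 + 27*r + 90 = (r - 5)*(r^3 + 2*r^2 - 9*r - 18) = (r - 5)*(r - 3)*(r^2 + 5*r + 6) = (r - 5)*(r - 3)*(r + 3)*(r + 2)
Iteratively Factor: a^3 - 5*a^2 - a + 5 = (a - 1)*(a^2 - 4*a - 5) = (a - 1)*(a + 1)*(a - 5)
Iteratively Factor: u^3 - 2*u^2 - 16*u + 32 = (u - 4)*(u^2 + 2*u - 8) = (u - 4)*(u - 2)*(u + 4)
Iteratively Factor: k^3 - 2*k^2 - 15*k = (k - 5)*(k^2 + 3*k) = (k - 5)*(k + 3)*(k)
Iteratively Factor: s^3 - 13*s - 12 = (s + 3)*(s^2 - 3*s - 4) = (s + 1)*(s + 3)*(s - 4)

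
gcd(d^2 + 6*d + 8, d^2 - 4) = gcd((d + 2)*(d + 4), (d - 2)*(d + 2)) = d + 2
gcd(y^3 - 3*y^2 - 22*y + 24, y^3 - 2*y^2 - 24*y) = y^2 - 2*y - 24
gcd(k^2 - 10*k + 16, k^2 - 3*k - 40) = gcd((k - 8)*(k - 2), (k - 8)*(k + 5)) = k - 8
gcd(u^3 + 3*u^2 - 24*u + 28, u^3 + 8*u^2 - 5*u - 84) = u + 7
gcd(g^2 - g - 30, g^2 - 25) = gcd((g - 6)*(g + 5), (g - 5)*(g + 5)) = g + 5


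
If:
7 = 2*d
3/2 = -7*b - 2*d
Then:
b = -17/14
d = 7/2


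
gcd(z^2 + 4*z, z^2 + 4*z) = z^2 + 4*z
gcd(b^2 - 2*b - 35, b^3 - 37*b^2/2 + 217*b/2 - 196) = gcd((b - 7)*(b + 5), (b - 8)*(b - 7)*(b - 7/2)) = b - 7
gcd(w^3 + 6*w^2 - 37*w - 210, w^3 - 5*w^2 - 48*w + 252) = w^2 + w - 42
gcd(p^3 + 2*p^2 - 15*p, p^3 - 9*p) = p^2 - 3*p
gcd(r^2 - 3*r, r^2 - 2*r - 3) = r - 3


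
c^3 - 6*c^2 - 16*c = c*(c - 8)*(c + 2)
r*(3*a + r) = 3*a*r + r^2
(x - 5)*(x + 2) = x^2 - 3*x - 10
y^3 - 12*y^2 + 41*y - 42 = (y - 7)*(y - 3)*(y - 2)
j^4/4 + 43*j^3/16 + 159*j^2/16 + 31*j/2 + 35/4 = (j/4 + 1/2)*(j + 7/4)*(j + 2)*(j + 5)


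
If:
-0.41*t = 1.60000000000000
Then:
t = -3.90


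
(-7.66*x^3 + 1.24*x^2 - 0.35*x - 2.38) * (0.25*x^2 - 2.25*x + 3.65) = -1.915*x^5 + 17.545*x^4 - 30.8365*x^3 + 4.7185*x^2 + 4.0775*x - 8.687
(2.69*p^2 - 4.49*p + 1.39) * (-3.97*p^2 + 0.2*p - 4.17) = -10.6793*p^4 + 18.3633*p^3 - 17.6336*p^2 + 19.0013*p - 5.7963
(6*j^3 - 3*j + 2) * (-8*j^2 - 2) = -48*j^5 + 12*j^3 - 16*j^2 + 6*j - 4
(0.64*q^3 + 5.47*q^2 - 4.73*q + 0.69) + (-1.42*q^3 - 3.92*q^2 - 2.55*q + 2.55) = -0.78*q^3 + 1.55*q^2 - 7.28*q + 3.24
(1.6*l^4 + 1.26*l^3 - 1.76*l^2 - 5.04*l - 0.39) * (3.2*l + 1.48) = 5.12*l^5 + 6.4*l^4 - 3.7672*l^3 - 18.7328*l^2 - 8.7072*l - 0.5772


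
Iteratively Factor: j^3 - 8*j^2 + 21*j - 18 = (j - 2)*(j^2 - 6*j + 9) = (j - 3)*(j - 2)*(j - 3)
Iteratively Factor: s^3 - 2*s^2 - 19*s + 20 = (s + 4)*(s^2 - 6*s + 5) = (s - 5)*(s + 4)*(s - 1)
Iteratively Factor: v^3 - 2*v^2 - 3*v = (v - 3)*(v^2 + v) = (v - 3)*(v + 1)*(v)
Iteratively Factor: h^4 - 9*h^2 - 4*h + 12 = (h + 2)*(h^3 - 2*h^2 - 5*h + 6) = (h + 2)^2*(h^2 - 4*h + 3) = (h - 1)*(h + 2)^2*(h - 3)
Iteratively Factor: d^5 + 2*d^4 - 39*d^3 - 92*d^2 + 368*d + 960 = (d - 4)*(d^4 + 6*d^3 - 15*d^2 - 152*d - 240) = (d - 4)*(d + 4)*(d^3 + 2*d^2 - 23*d - 60) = (d - 5)*(d - 4)*(d + 4)*(d^2 + 7*d + 12) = (d - 5)*(d - 4)*(d + 3)*(d + 4)*(d + 4)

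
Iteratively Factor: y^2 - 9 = (y + 3)*(y - 3)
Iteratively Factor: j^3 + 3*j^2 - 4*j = (j - 1)*(j^2 + 4*j) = (j - 1)*(j + 4)*(j)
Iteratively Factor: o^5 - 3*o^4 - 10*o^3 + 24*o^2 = (o - 4)*(o^4 + o^3 - 6*o^2) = o*(o - 4)*(o^3 + o^2 - 6*o) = o*(o - 4)*(o + 3)*(o^2 - 2*o) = o*(o - 4)*(o - 2)*(o + 3)*(o)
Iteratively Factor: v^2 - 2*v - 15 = (v + 3)*(v - 5)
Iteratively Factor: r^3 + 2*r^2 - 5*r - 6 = (r + 3)*(r^2 - r - 2) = (r - 2)*(r + 3)*(r + 1)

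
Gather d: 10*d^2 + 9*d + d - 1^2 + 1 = 10*d^2 + 10*d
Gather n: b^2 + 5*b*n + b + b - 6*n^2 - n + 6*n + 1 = b^2 + 2*b - 6*n^2 + n*(5*b + 5) + 1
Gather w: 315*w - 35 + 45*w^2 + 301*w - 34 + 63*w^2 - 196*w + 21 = 108*w^2 + 420*w - 48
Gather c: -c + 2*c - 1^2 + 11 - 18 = c - 8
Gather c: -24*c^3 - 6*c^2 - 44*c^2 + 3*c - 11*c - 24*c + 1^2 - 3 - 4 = -24*c^3 - 50*c^2 - 32*c - 6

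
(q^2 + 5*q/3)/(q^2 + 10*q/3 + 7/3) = q*(3*q + 5)/(3*q^2 + 10*q + 7)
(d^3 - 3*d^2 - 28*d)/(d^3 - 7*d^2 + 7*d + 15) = d*(d^2 - 3*d - 28)/(d^3 - 7*d^2 + 7*d + 15)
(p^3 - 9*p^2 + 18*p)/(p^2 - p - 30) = p*(p - 3)/(p + 5)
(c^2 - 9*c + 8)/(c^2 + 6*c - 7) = (c - 8)/(c + 7)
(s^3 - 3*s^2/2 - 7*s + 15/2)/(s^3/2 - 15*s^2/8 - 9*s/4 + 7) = 4*(2*s^3 - 3*s^2 - 14*s + 15)/(4*s^3 - 15*s^2 - 18*s + 56)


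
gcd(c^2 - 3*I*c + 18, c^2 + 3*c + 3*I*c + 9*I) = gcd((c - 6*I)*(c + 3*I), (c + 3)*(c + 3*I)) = c + 3*I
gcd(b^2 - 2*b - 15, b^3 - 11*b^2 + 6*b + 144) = b + 3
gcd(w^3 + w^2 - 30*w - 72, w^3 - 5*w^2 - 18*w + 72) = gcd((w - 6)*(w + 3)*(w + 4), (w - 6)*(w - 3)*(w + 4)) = w^2 - 2*w - 24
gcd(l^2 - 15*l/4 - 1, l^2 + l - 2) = 1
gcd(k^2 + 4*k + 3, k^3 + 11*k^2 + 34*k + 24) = k + 1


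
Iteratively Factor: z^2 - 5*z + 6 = (z - 3)*(z - 2)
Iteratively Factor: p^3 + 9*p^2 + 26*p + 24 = (p + 4)*(p^2 + 5*p + 6) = (p + 3)*(p + 4)*(p + 2)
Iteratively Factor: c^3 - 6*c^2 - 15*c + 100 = (c + 4)*(c^2 - 10*c + 25) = (c - 5)*(c + 4)*(c - 5)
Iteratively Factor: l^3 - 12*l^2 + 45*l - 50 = (l - 5)*(l^2 - 7*l + 10) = (l - 5)^2*(l - 2)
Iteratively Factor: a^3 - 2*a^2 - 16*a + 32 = (a + 4)*(a^2 - 6*a + 8) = (a - 2)*(a + 4)*(a - 4)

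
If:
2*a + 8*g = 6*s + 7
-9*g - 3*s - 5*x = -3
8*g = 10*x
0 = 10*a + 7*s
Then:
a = 469/1202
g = 216/601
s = -335/601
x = 864/3005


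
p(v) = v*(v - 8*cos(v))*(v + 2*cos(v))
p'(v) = v*(1 - 2*sin(v))*(v - 8*cos(v)) + v*(v + 2*cos(v))*(8*sin(v) + 1) + (v - 8*cos(v))*(v + 2*cos(v))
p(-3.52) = 74.10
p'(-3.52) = 50.24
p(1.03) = -6.55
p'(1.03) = 12.58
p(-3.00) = 73.50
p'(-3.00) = -45.35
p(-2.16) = 16.15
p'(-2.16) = -60.55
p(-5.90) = -317.89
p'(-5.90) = 168.95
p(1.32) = -1.60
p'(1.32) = 20.59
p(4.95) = 82.29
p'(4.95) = -120.48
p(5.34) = 22.34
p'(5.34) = -177.31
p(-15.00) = -2210.91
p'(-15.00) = -585.99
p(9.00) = 1052.27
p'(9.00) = 420.27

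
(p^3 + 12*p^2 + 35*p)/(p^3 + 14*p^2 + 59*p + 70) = p/(p + 2)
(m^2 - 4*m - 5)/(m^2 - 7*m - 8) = (m - 5)/(m - 8)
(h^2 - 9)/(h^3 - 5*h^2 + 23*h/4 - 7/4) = 4*(h^2 - 9)/(4*h^3 - 20*h^2 + 23*h - 7)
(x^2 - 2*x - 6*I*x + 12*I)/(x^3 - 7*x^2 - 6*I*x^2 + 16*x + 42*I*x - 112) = (x^2 + x*(-2 - 6*I) + 12*I)/(x^3 + x^2*(-7 - 6*I) + x*(16 + 42*I) - 112)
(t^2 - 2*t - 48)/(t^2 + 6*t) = (t - 8)/t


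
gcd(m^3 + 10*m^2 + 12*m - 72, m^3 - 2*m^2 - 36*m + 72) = m^2 + 4*m - 12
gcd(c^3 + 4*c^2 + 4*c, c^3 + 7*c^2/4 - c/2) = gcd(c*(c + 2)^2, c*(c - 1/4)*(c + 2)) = c^2 + 2*c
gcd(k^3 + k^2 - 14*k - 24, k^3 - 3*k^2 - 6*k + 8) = k^2 - 2*k - 8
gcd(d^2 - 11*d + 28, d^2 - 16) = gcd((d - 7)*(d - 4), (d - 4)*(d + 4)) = d - 4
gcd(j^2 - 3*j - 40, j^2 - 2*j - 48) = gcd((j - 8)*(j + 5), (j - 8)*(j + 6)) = j - 8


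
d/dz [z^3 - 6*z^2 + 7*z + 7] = 3*z^2 - 12*z + 7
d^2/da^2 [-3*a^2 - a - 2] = -6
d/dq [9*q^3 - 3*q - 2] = 27*q^2 - 3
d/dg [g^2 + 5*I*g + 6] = 2*g + 5*I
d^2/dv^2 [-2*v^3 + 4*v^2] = 8 - 12*v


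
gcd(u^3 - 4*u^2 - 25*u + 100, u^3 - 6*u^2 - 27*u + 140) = u^2 + u - 20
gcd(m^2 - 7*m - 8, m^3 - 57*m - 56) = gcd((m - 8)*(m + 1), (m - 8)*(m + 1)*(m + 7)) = m^2 - 7*m - 8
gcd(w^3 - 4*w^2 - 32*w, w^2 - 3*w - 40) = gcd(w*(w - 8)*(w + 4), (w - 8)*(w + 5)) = w - 8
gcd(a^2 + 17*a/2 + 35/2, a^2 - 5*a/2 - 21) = a + 7/2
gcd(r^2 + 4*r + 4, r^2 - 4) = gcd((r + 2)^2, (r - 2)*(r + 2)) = r + 2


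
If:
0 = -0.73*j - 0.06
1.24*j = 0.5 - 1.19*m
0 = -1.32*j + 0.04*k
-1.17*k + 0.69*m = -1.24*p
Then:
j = -0.08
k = -2.71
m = 0.51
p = -2.84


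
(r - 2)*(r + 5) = r^2 + 3*r - 10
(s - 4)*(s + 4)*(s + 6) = s^3 + 6*s^2 - 16*s - 96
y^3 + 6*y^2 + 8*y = y*(y + 2)*(y + 4)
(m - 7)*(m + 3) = m^2 - 4*m - 21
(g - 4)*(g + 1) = g^2 - 3*g - 4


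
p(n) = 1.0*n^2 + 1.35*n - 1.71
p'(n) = 2.0*n + 1.35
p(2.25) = 6.39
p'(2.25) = 5.85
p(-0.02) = -1.74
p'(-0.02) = 1.31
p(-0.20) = -1.94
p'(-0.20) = 0.95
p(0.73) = -0.19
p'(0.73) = 2.81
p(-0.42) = -2.10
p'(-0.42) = 0.51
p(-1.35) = -1.71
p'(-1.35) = -1.35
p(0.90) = 0.32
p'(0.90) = 3.15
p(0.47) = -0.85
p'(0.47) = 2.29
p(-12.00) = 126.09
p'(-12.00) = -22.65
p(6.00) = 42.39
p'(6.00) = 13.35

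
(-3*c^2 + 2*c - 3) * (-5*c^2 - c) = 15*c^4 - 7*c^3 + 13*c^2 + 3*c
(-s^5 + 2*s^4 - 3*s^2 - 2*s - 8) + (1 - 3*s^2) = -s^5 + 2*s^4 - 6*s^2 - 2*s - 7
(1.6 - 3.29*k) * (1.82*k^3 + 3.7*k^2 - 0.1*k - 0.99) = -5.9878*k^4 - 9.261*k^3 + 6.249*k^2 + 3.0971*k - 1.584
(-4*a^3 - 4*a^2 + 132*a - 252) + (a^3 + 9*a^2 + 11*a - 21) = -3*a^3 + 5*a^2 + 143*a - 273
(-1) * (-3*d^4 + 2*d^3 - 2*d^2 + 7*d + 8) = 3*d^4 - 2*d^3 + 2*d^2 - 7*d - 8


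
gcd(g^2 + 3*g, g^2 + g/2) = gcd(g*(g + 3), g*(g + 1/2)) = g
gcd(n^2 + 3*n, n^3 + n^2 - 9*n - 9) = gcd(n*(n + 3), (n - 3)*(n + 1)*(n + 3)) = n + 3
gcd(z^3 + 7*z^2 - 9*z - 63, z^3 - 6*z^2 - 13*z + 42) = z + 3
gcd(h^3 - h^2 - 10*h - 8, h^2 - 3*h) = 1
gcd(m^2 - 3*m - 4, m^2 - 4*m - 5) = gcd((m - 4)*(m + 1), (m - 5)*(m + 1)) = m + 1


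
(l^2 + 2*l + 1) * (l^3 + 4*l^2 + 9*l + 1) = l^5 + 6*l^4 + 18*l^3 + 23*l^2 + 11*l + 1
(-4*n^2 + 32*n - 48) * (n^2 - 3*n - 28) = -4*n^4 + 44*n^3 - 32*n^2 - 752*n + 1344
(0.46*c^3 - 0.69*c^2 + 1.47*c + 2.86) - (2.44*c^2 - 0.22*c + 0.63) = 0.46*c^3 - 3.13*c^2 + 1.69*c + 2.23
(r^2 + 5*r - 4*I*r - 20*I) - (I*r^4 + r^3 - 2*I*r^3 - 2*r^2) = -I*r^4 - r^3 + 2*I*r^3 + 3*r^2 + 5*r - 4*I*r - 20*I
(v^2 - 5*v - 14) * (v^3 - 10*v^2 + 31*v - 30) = v^5 - 15*v^4 + 67*v^3 - 45*v^2 - 284*v + 420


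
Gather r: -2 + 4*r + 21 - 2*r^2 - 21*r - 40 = -2*r^2 - 17*r - 21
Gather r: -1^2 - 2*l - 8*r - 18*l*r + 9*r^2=-2*l + 9*r^2 + r*(-18*l - 8) - 1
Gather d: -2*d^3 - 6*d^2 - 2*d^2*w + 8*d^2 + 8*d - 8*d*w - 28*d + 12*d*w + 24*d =-2*d^3 + d^2*(2 - 2*w) + d*(4*w + 4)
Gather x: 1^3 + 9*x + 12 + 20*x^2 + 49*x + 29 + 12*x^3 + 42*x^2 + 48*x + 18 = 12*x^3 + 62*x^2 + 106*x + 60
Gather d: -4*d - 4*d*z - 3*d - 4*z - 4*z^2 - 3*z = d*(-4*z - 7) - 4*z^2 - 7*z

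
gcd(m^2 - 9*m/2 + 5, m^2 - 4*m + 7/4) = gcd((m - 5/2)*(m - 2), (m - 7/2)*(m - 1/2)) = 1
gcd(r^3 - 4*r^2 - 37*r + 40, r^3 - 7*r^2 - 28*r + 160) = r^2 - 3*r - 40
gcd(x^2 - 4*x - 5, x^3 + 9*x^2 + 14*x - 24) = 1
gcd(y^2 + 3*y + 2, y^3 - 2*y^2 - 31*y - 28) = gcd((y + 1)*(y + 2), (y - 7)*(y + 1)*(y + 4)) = y + 1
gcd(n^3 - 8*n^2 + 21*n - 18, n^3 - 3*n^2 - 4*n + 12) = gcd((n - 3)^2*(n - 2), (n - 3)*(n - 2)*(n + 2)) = n^2 - 5*n + 6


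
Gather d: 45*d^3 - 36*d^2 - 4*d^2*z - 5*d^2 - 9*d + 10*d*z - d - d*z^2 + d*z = 45*d^3 + d^2*(-4*z - 41) + d*(-z^2 + 11*z - 10)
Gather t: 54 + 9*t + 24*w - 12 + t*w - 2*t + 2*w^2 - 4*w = t*(w + 7) + 2*w^2 + 20*w + 42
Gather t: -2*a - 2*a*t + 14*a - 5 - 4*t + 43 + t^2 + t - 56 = 12*a + t^2 + t*(-2*a - 3) - 18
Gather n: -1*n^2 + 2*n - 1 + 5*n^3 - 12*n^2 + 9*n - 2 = 5*n^3 - 13*n^2 + 11*n - 3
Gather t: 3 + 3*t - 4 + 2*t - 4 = 5*t - 5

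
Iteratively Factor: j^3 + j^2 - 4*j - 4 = (j + 2)*(j^2 - j - 2) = (j + 1)*(j + 2)*(j - 2)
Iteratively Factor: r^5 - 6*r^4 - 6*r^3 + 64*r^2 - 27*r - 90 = (r + 3)*(r^4 - 9*r^3 + 21*r^2 + r - 30) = (r - 2)*(r + 3)*(r^3 - 7*r^2 + 7*r + 15) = (r - 3)*(r - 2)*(r + 3)*(r^2 - 4*r - 5) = (r - 3)*(r - 2)*(r + 1)*(r + 3)*(r - 5)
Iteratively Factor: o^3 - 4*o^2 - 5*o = (o + 1)*(o^2 - 5*o) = (o - 5)*(o + 1)*(o)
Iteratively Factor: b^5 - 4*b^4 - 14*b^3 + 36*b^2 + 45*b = (b + 1)*(b^4 - 5*b^3 - 9*b^2 + 45*b) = b*(b + 1)*(b^3 - 5*b^2 - 9*b + 45) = b*(b - 5)*(b + 1)*(b^2 - 9) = b*(b - 5)*(b - 3)*(b + 1)*(b + 3)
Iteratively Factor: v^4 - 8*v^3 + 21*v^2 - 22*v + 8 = (v - 4)*(v^3 - 4*v^2 + 5*v - 2) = (v - 4)*(v - 1)*(v^2 - 3*v + 2) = (v - 4)*(v - 2)*(v - 1)*(v - 1)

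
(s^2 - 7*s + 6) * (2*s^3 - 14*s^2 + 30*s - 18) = 2*s^5 - 28*s^4 + 140*s^3 - 312*s^2 + 306*s - 108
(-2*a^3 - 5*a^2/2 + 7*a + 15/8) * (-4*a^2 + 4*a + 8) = 8*a^5 + 2*a^4 - 54*a^3 + a^2/2 + 127*a/2 + 15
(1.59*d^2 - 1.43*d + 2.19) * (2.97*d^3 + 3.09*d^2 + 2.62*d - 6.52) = 4.7223*d^5 + 0.666*d^4 + 6.2514*d^3 - 7.3463*d^2 + 15.0614*d - 14.2788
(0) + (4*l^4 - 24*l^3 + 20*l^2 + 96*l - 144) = 4*l^4 - 24*l^3 + 20*l^2 + 96*l - 144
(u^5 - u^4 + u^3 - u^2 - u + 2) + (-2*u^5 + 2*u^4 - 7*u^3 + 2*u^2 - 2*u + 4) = -u^5 + u^4 - 6*u^3 + u^2 - 3*u + 6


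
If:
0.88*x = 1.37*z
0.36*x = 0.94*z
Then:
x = 0.00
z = 0.00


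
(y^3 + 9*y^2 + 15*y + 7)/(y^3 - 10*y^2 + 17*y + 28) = (y^2 + 8*y + 7)/(y^2 - 11*y + 28)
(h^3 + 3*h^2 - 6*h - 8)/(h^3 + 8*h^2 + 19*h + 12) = (h - 2)/(h + 3)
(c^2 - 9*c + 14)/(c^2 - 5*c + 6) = (c - 7)/(c - 3)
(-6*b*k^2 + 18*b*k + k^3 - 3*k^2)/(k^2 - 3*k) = -6*b + k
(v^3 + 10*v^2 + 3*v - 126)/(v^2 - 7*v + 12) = (v^2 + 13*v + 42)/(v - 4)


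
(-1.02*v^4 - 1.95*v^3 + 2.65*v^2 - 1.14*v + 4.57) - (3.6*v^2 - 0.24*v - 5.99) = -1.02*v^4 - 1.95*v^3 - 0.95*v^2 - 0.9*v + 10.56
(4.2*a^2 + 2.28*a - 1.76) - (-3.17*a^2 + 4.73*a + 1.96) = 7.37*a^2 - 2.45*a - 3.72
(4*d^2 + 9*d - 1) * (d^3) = 4*d^5 + 9*d^4 - d^3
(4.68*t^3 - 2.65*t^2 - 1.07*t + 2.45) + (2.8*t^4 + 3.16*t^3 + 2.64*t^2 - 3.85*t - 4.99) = 2.8*t^4 + 7.84*t^3 - 0.00999999999999979*t^2 - 4.92*t - 2.54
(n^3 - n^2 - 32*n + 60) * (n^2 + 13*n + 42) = n^5 + 12*n^4 - 3*n^3 - 398*n^2 - 564*n + 2520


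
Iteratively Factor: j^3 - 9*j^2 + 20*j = (j - 5)*(j^2 - 4*j) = j*(j - 5)*(j - 4)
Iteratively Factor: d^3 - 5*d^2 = (d)*(d^2 - 5*d) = d*(d - 5)*(d)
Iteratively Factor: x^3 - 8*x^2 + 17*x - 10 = (x - 5)*(x^2 - 3*x + 2) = (x - 5)*(x - 2)*(x - 1)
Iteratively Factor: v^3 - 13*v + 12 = (v + 4)*(v^2 - 4*v + 3) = (v - 3)*(v + 4)*(v - 1)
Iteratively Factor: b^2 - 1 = (b - 1)*(b + 1)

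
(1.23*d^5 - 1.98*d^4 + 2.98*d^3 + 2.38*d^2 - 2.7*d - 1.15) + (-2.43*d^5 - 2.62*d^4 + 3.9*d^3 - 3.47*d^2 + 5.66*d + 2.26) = -1.2*d^5 - 4.6*d^4 + 6.88*d^3 - 1.09*d^2 + 2.96*d + 1.11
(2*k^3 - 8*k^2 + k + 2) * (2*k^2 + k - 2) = 4*k^5 - 14*k^4 - 10*k^3 + 21*k^2 - 4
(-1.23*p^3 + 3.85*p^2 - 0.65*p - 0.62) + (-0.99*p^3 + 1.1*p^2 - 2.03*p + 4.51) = -2.22*p^3 + 4.95*p^2 - 2.68*p + 3.89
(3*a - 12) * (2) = 6*a - 24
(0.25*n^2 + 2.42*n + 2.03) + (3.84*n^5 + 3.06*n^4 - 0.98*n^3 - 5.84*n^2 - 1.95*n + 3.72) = 3.84*n^5 + 3.06*n^4 - 0.98*n^3 - 5.59*n^2 + 0.47*n + 5.75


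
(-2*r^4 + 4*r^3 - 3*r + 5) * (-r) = 2*r^5 - 4*r^4 + 3*r^2 - 5*r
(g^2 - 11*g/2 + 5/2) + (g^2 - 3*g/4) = 2*g^2 - 25*g/4 + 5/2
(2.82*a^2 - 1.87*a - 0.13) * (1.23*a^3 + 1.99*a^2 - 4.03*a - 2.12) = 3.4686*a^5 + 3.3117*a^4 - 15.2458*a^3 + 1.299*a^2 + 4.4883*a + 0.2756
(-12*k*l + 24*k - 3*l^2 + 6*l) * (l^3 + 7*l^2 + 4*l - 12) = -12*k*l^4 - 60*k*l^3 + 120*k*l^2 + 240*k*l - 288*k - 3*l^5 - 15*l^4 + 30*l^3 + 60*l^2 - 72*l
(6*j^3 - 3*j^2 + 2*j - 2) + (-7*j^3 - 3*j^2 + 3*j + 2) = -j^3 - 6*j^2 + 5*j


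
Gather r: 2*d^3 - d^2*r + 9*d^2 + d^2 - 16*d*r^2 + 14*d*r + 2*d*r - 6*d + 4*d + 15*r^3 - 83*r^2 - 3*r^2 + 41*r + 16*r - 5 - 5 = 2*d^3 + 10*d^2 - 2*d + 15*r^3 + r^2*(-16*d - 86) + r*(-d^2 + 16*d + 57) - 10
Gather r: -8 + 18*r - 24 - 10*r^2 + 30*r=-10*r^2 + 48*r - 32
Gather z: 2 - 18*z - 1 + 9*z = 1 - 9*z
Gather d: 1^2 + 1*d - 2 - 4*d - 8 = -3*d - 9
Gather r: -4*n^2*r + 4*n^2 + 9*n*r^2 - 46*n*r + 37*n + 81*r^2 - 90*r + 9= 4*n^2 + 37*n + r^2*(9*n + 81) + r*(-4*n^2 - 46*n - 90) + 9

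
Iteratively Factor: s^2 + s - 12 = (s - 3)*(s + 4)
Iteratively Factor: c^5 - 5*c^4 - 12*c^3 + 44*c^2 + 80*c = (c + 2)*(c^4 - 7*c^3 + 2*c^2 + 40*c) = (c - 5)*(c + 2)*(c^3 - 2*c^2 - 8*c) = c*(c - 5)*(c + 2)*(c^2 - 2*c - 8) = c*(c - 5)*(c - 4)*(c + 2)*(c + 2)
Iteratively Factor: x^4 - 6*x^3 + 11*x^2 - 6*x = (x - 1)*(x^3 - 5*x^2 + 6*x) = (x - 2)*(x - 1)*(x^2 - 3*x) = x*(x - 2)*(x - 1)*(x - 3)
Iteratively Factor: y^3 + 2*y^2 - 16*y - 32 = (y - 4)*(y^2 + 6*y + 8) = (y - 4)*(y + 2)*(y + 4)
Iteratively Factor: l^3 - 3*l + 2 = (l - 1)*(l^2 + l - 2) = (l - 1)*(l + 2)*(l - 1)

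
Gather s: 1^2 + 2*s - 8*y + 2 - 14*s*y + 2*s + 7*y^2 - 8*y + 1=s*(4 - 14*y) + 7*y^2 - 16*y + 4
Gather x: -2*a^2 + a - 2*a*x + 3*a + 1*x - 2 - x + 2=-2*a^2 - 2*a*x + 4*a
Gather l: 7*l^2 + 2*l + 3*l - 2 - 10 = 7*l^2 + 5*l - 12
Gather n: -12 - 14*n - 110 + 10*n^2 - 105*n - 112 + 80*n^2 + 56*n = 90*n^2 - 63*n - 234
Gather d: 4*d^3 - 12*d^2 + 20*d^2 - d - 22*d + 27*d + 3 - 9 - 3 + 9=4*d^3 + 8*d^2 + 4*d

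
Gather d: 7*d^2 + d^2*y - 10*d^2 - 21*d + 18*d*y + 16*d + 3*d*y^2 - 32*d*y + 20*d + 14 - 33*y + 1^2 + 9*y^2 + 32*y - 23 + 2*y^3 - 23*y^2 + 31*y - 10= d^2*(y - 3) + d*(3*y^2 - 14*y + 15) + 2*y^3 - 14*y^2 + 30*y - 18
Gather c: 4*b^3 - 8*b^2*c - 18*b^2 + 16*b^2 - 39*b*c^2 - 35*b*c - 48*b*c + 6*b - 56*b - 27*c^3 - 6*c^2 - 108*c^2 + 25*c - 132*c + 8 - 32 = 4*b^3 - 2*b^2 - 50*b - 27*c^3 + c^2*(-39*b - 114) + c*(-8*b^2 - 83*b - 107) - 24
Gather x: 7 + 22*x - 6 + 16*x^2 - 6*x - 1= 16*x^2 + 16*x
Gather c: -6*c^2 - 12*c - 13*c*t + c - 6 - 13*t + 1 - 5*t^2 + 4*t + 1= -6*c^2 + c*(-13*t - 11) - 5*t^2 - 9*t - 4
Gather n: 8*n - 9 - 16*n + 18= 9 - 8*n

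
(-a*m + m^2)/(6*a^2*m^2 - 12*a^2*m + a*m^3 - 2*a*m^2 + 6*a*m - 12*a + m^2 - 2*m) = m*(-a + m)/(6*a^2*m^2 - 12*a^2*m + a*m^3 - 2*a*m^2 + 6*a*m - 12*a + m^2 - 2*m)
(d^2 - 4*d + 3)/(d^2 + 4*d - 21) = (d - 1)/(d + 7)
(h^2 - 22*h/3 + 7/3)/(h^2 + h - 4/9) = 3*(h - 7)/(3*h + 4)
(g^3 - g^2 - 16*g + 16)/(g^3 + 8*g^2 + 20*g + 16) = (g^2 - 5*g + 4)/(g^2 + 4*g + 4)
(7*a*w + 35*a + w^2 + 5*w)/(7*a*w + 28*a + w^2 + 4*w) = (w + 5)/(w + 4)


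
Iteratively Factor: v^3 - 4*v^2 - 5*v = (v - 5)*(v^2 + v) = v*(v - 5)*(v + 1)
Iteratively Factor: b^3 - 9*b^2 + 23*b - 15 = (b - 3)*(b^2 - 6*b + 5) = (b - 3)*(b - 1)*(b - 5)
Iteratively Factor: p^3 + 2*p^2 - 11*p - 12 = (p + 1)*(p^2 + p - 12) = (p - 3)*(p + 1)*(p + 4)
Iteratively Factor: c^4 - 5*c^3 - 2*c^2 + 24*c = (c)*(c^3 - 5*c^2 - 2*c + 24) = c*(c - 4)*(c^2 - c - 6) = c*(c - 4)*(c + 2)*(c - 3)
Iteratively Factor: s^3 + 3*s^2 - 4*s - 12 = (s + 3)*(s^2 - 4) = (s - 2)*(s + 3)*(s + 2)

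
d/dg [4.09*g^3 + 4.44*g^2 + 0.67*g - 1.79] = 12.27*g^2 + 8.88*g + 0.67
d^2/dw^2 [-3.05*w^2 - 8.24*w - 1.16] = -6.10000000000000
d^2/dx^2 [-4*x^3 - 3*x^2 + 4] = -24*x - 6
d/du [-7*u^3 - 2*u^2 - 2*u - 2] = -21*u^2 - 4*u - 2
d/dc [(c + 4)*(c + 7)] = 2*c + 11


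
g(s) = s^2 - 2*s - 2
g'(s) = 2*s - 2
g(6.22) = 24.25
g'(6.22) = 10.44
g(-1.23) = 1.97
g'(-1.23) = -4.46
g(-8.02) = 78.36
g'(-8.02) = -18.04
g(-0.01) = -1.98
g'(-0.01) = -2.02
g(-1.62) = 3.86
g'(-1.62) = -5.24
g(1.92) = -2.15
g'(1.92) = 1.84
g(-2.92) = 12.37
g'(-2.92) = -7.84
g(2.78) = 0.17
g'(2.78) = 3.56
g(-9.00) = 97.00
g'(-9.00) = -20.00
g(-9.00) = 97.00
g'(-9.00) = -20.00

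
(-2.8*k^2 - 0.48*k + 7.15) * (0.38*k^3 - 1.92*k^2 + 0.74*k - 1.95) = -1.064*k^5 + 5.1936*k^4 + 1.5666*k^3 - 8.6232*k^2 + 6.227*k - 13.9425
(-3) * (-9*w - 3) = 27*w + 9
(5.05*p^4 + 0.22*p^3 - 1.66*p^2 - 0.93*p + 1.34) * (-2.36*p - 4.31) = -11.918*p^5 - 22.2847*p^4 + 2.9694*p^3 + 9.3494*p^2 + 0.8459*p - 5.7754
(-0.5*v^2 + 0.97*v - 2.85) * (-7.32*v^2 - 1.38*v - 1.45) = 3.66*v^4 - 6.4104*v^3 + 20.2484*v^2 + 2.5265*v + 4.1325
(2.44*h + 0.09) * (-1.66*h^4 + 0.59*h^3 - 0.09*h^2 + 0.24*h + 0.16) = -4.0504*h^5 + 1.2902*h^4 - 0.1665*h^3 + 0.5775*h^2 + 0.412*h + 0.0144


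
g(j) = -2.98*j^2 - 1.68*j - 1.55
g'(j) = -5.96*j - 1.68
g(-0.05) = -1.47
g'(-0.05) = -1.38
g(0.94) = -5.76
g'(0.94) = -7.28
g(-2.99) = -23.17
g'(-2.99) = 16.14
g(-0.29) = -1.31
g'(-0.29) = 0.05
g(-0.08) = -1.43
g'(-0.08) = -1.20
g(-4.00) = -42.51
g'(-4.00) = 22.16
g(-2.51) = -16.11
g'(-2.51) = 13.28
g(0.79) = -4.74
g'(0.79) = -6.39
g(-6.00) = -98.75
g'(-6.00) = 34.08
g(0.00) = -1.55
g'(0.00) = -1.68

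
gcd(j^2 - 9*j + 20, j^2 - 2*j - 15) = j - 5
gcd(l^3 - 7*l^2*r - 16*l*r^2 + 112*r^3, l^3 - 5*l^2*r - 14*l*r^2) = -l + 7*r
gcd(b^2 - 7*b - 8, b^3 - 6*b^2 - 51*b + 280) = b - 8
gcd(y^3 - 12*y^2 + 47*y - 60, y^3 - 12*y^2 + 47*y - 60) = y^3 - 12*y^2 + 47*y - 60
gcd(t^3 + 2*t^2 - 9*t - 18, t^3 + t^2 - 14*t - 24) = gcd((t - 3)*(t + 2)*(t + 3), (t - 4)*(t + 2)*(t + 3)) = t^2 + 5*t + 6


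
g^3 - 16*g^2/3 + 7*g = g*(g - 3)*(g - 7/3)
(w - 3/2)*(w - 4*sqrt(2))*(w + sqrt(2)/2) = w^3 - 7*sqrt(2)*w^2/2 - 3*w^2/2 - 4*w + 21*sqrt(2)*w/4 + 6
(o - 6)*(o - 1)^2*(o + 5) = o^4 - 3*o^3 - 27*o^2 + 59*o - 30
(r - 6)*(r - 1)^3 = r^4 - 9*r^3 + 21*r^2 - 19*r + 6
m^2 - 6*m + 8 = (m - 4)*(m - 2)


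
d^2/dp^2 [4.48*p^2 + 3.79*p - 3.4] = 8.96000000000000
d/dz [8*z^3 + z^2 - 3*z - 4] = 24*z^2 + 2*z - 3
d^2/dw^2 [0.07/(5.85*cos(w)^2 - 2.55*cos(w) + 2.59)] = (-9.5823*(1 - cos(w)^2)^2 + 3.132675*cos(w)^3 - 1.003905*cos(w)^2 - 6.727665*cos(w) + 8.37144)/(5.85*cos(w)^2 - 2.55*cos(w) + 2.59)^3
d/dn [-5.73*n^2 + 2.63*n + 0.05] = 2.63 - 11.46*n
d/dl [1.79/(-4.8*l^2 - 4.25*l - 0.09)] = (17.184*l + 7.6075)/(4.8*l^2 + 4.25*l + 0.09)^2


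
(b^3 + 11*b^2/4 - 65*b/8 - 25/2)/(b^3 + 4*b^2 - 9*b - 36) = (8*b^2 - 10*b - 25)/(8*(b^2 - 9))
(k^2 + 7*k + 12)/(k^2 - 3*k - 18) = (k + 4)/(k - 6)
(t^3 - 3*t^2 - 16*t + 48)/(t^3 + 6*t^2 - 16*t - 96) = (t - 3)/(t + 6)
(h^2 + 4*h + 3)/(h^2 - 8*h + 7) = (h^2 + 4*h + 3)/(h^2 - 8*h + 7)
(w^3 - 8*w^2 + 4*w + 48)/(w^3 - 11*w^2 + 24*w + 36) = (w^2 - 2*w - 8)/(w^2 - 5*w - 6)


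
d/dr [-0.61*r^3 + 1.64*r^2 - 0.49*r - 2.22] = -1.83*r^2 + 3.28*r - 0.49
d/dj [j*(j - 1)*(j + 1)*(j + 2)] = 4*j^3 + 6*j^2 - 2*j - 2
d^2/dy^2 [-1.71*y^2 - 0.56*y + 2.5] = -3.42000000000000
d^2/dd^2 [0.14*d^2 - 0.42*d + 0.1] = 0.280000000000000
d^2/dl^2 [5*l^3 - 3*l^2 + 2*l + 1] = 30*l - 6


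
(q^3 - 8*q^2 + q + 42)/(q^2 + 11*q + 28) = (q^3 - 8*q^2 + q + 42)/(q^2 + 11*q + 28)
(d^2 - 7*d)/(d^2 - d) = (d - 7)/(d - 1)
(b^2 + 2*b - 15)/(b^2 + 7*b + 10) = (b - 3)/(b + 2)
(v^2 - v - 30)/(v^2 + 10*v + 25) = (v - 6)/(v + 5)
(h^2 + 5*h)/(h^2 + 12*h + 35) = h/(h + 7)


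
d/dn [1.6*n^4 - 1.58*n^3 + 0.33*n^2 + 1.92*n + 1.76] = 6.4*n^3 - 4.74*n^2 + 0.66*n + 1.92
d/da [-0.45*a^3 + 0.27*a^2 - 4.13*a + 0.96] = -1.35*a^2 + 0.54*a - 4.13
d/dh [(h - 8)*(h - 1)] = 2*h - 9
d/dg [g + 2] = 1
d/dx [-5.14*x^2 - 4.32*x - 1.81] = -10.28*x - 4.32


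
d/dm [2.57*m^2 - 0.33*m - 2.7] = 5.14*m - 0.33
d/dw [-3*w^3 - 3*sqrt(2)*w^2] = 3*w*(-3*w - 2*sqrt(2))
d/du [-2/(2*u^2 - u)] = 2*(4*u - 1)/(u^2*(2*u - 1)^2)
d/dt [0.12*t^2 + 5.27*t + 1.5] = 0.24*t + 5.27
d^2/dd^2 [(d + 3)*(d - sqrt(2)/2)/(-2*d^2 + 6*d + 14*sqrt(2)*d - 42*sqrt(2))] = (-13*sqrt(2)*d^3 - 12*d^3 + 135*sqrt(2)*d^2 - 252*d + 351*sqrt(2)*d - 3276 + 237*sqrt(2))/(2*(d^6 - 21*sqrt(2)*d^5 - 9*d^5 + 189*sqrt(2)*d^4 + 321*d^4 - 2673*d^3 - 1253*sqrt(2)*d^3 + 7938*d^2 + 6741*sqrt(2)*d^2 - 18522*sqrt(2)*d - 7938*d + 18522*sqrt(2)))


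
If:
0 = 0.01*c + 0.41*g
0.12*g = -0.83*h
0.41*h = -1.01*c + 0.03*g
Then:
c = 0.00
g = 0.00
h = 0.00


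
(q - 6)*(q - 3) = q^2 - 9*q + 18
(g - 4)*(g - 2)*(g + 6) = g^3 - 28*g + 48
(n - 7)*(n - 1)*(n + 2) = n^3 - 6*n^2 - 9*n + 14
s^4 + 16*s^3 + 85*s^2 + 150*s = s*(s + 5)^2*(s + 6)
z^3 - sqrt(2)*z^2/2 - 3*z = z*(z - 3*sqrt(2)/2)*(z + sqrt(2))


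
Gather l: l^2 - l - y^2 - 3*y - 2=l^2 - l - y^2 - 3*y - 2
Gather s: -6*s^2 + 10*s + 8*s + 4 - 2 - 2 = -6*s^2 + 18*s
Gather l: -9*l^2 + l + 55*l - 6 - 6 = -9*l^2 + 56*l - 12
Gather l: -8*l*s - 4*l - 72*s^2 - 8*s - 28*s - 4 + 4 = l*(-8*s - 4) - 72*s^2 - 36*s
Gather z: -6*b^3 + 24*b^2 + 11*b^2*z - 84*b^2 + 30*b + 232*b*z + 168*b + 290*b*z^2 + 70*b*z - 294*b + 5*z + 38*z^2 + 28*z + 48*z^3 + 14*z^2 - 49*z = -6*b^3 - 60*b^2 - 96*b + 48*z^3 + z^2*(290*b + 52) + z*(11*b^2 + 302*b - 16)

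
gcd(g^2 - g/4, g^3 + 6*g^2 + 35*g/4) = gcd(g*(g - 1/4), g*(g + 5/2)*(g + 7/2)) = g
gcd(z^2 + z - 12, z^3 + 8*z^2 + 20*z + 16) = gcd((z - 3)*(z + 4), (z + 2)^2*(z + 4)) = z + 4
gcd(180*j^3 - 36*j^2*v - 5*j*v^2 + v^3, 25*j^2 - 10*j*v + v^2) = -5*j + v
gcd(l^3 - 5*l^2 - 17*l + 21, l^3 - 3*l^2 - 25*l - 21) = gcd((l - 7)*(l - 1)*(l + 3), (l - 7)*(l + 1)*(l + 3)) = l^2 - 4*l - 21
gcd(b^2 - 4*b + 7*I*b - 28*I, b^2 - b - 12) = b - 4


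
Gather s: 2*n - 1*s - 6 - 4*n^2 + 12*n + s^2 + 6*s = -4*n^2 + 14*n + s^2 + 5*s - 6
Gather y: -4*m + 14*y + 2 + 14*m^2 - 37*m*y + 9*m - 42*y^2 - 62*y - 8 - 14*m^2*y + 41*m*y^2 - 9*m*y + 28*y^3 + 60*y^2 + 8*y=14*m^2 + 5*m + 28*y^3 + y^2*(41*m + 18) + y*(-14*m^2 - 46*m - 40) - 6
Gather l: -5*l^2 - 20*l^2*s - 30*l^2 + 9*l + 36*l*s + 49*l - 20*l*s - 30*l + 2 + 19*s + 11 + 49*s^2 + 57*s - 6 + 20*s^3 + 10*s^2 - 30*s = l^2*(-20*s - 35) + l*(16*s + 28) + 20*s^3 + 59*s^2 + 46*s + 7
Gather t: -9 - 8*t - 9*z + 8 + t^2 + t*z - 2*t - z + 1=t^2 + t*(z - 10) - 10*z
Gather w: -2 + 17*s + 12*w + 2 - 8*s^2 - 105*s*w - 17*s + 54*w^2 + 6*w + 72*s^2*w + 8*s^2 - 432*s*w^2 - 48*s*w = w^2*(54 - 432*s) + w*(72*s^2 - 153*s + 18)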